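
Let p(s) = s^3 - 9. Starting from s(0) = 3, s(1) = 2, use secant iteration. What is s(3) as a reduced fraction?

p(3) = 18, p(2) = -1. s(2) = 2 - (-1)·(2 - 3)/((-1) - 18) = 39/19.
p(2) = -1, p(39/19) = -2412/6859. s(3) = (39/19) - (-2412/6859)·((39/19) - 2)/((-2412/6859) - (-1)) = 9255/4447.

9255/4447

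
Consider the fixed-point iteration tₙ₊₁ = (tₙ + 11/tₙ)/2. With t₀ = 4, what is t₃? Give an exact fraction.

t₁ = (4 + 11/4)/2 = 27/8.
t₂ = (27/8 + 11/(27/8))/2 = 1433/432.
t₃ = (1433/432 + 11/(1433/432))/2 = 4106353/1238112.

4106353/1238112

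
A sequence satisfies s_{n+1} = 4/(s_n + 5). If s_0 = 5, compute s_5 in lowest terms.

s_1 = 4/(5 + 5) = 2/5.
s_2 = 4/(2/5 + 5) = 20/27.
s_3 = 4/(20/27 + 5) = 108/155.
s_4 = 4/(108/155 + 5) = 620/883.
s_5 = 4/(620/883 + 5) = 3532/5035.

3532/5035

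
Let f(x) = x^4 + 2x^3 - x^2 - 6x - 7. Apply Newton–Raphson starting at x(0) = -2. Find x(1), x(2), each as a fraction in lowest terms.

f'(x) = 4x^3 + 6x^2 - 2x - 6.
f(-2) = 1, f'(-2) = -10, so x(1) = (-2) - 1/(-10) = -19/10.
f(-19/10) = 1041/10000, f'(-19/10) = -997/125, so x(2) = (-19/10) - (1041/10000)/(-997/125) = -150503/79760.

x(1) = -19/10, x(2) = -150503/79760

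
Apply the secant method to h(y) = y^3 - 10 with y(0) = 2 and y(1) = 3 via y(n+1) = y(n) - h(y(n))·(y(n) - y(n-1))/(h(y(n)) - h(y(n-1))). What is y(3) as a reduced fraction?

h(2) = -2, h(3) = 17. y(2) = 3 - 17·(3 - 2)/(17 - (-2)) = 40/19.
h(3) = 17, h(40/19) = -4590/6859. y(3) = (40/19) - (-4590/6859)·((40/19) - 3)/((-4590/6859) - 17) = 15250/7129.

15250/7129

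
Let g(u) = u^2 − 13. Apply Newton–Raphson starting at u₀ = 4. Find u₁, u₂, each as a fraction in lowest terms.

u₁ = 29/8, u₂ = 1673/464

g'(u) = 2u.
g(4) = 3, g'(4) = 8, so u₁ = 4 − 3/8 = 29/8.
g(29/8) = 9/64, g'(29/8) = 29/4, so u₂ = (29/8) − (9/64)/(29/4) = 1673/464.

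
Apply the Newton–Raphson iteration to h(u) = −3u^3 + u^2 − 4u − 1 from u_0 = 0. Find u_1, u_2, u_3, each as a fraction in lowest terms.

u_1 = −1/4, u_2 = −37/162, u_3 = −796204/3490695

h'(u) = −9u^2 + 2u − 4.
h(0) = −1, h'(0) = −4, so u_1 = 0 − (−1)/(−4) = −1/4.
h(−1/4) = 7/64, h'(−1/4) = −81/16, so u_2 = (−1/4) − (7/64)/(−81/16) = −37/162.
h(−37/162) = 2107/1417176, h'(−37/162) = −14365/2916, so u_3 = (−37/162) − (2107/1417176)/(−14365/2916) = −796204/3490695.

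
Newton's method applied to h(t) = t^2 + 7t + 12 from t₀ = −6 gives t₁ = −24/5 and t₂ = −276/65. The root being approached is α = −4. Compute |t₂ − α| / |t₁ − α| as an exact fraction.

4/13

t₁ − α = −24/5 − (−4) = −24/5 + 4 = −4/5, so |t₁ − α| = 4/5.
t₂ − α = −276/65 − (−4) = −276/65 + 4 = −16/65, so |t₂ − α| = 16/65.
Ratio = (16/65) / (4/5) = 4/13.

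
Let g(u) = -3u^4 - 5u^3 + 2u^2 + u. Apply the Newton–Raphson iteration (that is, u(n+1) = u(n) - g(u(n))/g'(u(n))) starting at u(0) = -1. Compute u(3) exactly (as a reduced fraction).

g'(u) = -12u^3 - 15u^2 + 4u + 1.
g(-1) = 3, g'(-1) = -6, so u(1) = (-1) - 3/(-6) = -1/2.
g(-1/2) = 7/16, g'(-1/2) = -13/4, so u(2) = (-1/2) - (7/16)/(-13/4) = -19/52.
g(-19/52) = 673113/7311616, g'(-19/52) = -33021/17576, so u(3) = (-19/52) - (673113/7311616)/(-33021/17576) = -1448693/4578912.

-1448693/4578912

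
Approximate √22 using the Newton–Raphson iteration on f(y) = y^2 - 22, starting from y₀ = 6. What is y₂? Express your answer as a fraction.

f'(y) = 2y.
f(6) = 14, f'(6) = 12, so y₁ = 6 - 14/12 = 29/6.
f(29/6) = 49/36, f'(29/6) = 29/3, so y₂ = (29/6) - (49/36)/(29/3) = 1633/348.

1633/348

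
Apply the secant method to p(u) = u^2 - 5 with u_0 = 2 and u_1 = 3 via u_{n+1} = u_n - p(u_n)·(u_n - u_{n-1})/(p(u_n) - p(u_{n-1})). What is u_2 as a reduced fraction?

p(2) = -1, p(3) = 4. u_2 = 3 - 4·(3 - 2)/(4 - (-1)) = 11/5.

11/5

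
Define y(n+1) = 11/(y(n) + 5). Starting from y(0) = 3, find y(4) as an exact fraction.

y(1) = 11/(3 + 5) = 11/8.
y(2) = 11/(11/8 + 5) = 88/51.
y(3) = 11/(88/51 + 5) = 561/343.
y(4) = 11/(561/343 + 5) = 3773/2276.

3773/2276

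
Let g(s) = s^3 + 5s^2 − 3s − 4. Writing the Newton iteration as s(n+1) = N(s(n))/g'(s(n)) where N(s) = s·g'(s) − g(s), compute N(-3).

−5

g'(s) = 3s^2 + 10s − 3.
N(s) = s·g'(s) − g(s) = s·(3s^2 + 10s − 3) − (s^3 + 5s^2 − 3s − 4) = 2s^3 + 5s^2 + 4.
N(-3) = −5.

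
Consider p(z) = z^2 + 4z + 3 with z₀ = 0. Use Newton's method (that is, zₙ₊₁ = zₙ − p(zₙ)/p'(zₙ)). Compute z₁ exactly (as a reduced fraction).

p'(z) = 2z + 4.
p(0) = 3, p'(0) = 4, so z₁ = 0 − 3/4 = −3/4.

−3/4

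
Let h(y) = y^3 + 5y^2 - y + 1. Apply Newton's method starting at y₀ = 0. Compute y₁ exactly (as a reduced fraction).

1

h'(y) = 3y^2 + 10y - 1.
h(0) = 1, h'(0) = -1, so y₁ = 0 - 1/(-1) = 1.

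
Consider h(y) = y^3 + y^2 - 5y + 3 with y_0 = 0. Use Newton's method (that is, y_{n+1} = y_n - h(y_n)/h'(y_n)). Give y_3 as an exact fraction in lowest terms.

h'(y) = 3y^2 + 2y - 5.
h(0) = 3, h'(0) = -5, so y_1 = 0 - 3/(-5) = 3/5.
h(3/5) = 72/125, h'(3/5) = -68/25, so y_2 = (3/5) - (72/125)/(-68/25) = 69/85.
h(69/85) = 82944/614125, h'(69/85) = -10112/7225, so y_3 = (69/85) - (82944/614125)/(-10112/7225) = 6099/6715.

6099/6715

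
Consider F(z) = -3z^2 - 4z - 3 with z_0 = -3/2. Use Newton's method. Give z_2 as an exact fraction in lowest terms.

F'(z) = -6z - 4.
F(-3/2) = -15/4, F'(-3/2) = 5, so z_1 = (-3/2) - (-15/4)/5 = -3/4.
F(-3/4) = -27/16, F'(-3/4) = 1/2, so z_2 = (-3/4) - (-27/16)/(1/2) = 21/8.

21/8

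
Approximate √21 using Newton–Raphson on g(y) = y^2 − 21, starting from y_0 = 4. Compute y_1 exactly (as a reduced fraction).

g'(y) = 2y.
g(4) = −5, g'(4) = 8, so y_1 = 4 − (−5)/8 = 37/8.

37/8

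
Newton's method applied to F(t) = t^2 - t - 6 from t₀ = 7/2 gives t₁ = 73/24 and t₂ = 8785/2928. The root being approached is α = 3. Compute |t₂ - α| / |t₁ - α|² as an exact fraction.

t₁ - α = 73/24 - 3 = 1/24, so |t₁ - α| = 1/24.
t₂ - α = 8785/2928 - 3 = 1/2928, so |t₂ - α| = 1/2928.
|t₁ - α|² = 1/576.
Ratio = (1/2928) / (1/576) = 12/61.

12/61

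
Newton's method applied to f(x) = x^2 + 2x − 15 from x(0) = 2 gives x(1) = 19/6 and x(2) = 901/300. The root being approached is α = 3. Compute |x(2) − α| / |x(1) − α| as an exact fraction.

x(1) − α = 19/6 − 3 = 1/6, so |x(1) − α| = 1/6.
x(2) − α = 901/300 − 3 = 1/300, so |x(2) − α| = 1/300.
Ratio = (1/300) / (1/6) = 1/50.

1/50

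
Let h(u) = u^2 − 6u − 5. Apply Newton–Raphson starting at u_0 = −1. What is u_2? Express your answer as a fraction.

−89/120

h'(u) = 2u − 6.
h(−1) = 2, h'(−1) = −8, so u_1 = (−1) − 2/(−8) = −3/4.
h(−3/4) = 1/16, h'(−3/4) = −15/2, so u_2 = (−3/4) − (1/16)/(−15/2) = −89/120.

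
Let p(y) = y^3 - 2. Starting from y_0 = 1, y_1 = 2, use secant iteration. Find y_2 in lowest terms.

p(1) = -1, p(2) = 6. y_2 = 2 - 6·(2 - 1)/(6 - (-1)) = 8/7.

8/7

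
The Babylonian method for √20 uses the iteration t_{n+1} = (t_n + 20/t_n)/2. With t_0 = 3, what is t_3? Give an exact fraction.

4858801/1086456

t_1 = (3 + 20/3)/2 = 29/6.
t_2 = (29/6 + 20/(29/6))/2 = 1561/348.
t_3 = (1561/348 + 20/(1561/348))/2 = 4858801/1086456.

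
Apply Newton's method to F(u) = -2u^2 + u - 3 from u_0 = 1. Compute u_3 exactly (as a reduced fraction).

F'(u) = -4u + 1.
F(1) = -4, F'(1) = -3, so u_1 = 1 - (-4)/(-3) = -1/3.
F(-1/3) = -32/9, F'(-1/3) = 7/3, so u_2 = (-1/3) - (-32/9)/(7/3) = 25/21.
F(25/21) = -2048/441, F'(25/21) = -79/21, so u_3 = (25/21) - (-2048/441)/(-79/21) = -73/1659.

-73/1659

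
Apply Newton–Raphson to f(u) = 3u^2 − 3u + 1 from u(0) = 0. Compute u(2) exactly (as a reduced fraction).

2/3

f'(u) = 6u − 3.
f(0) = 1, f'(0) = −3, so u(1) = 0 − 1/(−3) = 1/3.
f(1/3) = 1/3, f'(1/3) = −1, so u(2) = (1/3) − (1/3)/(−1) = 2/3.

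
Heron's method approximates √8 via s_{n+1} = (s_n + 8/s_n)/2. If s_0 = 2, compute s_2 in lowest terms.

17/6

s_1 = (2 + 8/2)/2 = 3.
s_2 = (3 + 8/3)/2 = 17/6.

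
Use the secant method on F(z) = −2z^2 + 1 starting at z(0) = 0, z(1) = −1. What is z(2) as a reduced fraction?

F(0) = 1, F(−1) = −1. z(2) = (−1) − (−1)·((−1) − 0)/((−1) − 1) = −1/2.

−1/2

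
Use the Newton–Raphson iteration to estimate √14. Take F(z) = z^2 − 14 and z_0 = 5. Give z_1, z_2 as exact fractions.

F'(z) = 2z.
F(5) = 11, F'(5) = 10, so z_1 = 5 − 11/10 = 39/10.
F(39/10) = 121/100, F'(39/10) = 39/5, so z_2 = (39/10) − (121/100)/(39/5) = 2921/780.

z_1 = 39/10, z_2 = 2921/780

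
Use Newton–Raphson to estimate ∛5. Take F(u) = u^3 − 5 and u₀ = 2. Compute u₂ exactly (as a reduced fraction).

F'(u) = 3u^2.
F(2) = 3, F'(2) = 12, so u₁ = 2 − 3/12 = 7/4.
F(7/4) = 23/64, F'(7/4) = 147/16, so u₂ = (7/4) − (23/64)/(147/16) = 503/294.

503/294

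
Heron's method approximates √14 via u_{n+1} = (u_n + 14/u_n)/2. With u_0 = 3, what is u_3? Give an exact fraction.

2133553/570216

u_1 = (3 + 14/3)/2 = 23/6.
u_2 = (23/6 + 14/(23/6))/2 = 1033/276.
u_3 = (1033/276 + 14/(1033/276))/2 = 2133553/570216.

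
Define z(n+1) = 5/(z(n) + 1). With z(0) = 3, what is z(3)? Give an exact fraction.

z(1) = 5/(3 + 1) = 5/4.
z(2) = 5/(5/4 + 1) = 20/9.
z(3) = 5/(20/9 + 1) = 45/29.

45/29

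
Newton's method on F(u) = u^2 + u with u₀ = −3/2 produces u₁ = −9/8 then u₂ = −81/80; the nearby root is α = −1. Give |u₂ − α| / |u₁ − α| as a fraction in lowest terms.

1/10

u₁ − α = −9/8 − (−1) = −9/8 + 1 = −1/8, so |u₁ − α| = 1/8.
u₂ − α = −81/80 − (−1) = −81/80 + 1 = −1/80, so |u₂ − α| = 1/80.
Ratio = (1/80) / (1/8) = 1/10.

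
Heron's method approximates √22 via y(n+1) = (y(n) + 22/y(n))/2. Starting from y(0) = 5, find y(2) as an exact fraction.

y(1) = (5 + 22/5)/2 = 47/10.
y(2) = (47/10 + 22/(47/10))/2 = 4409/940.

4409/940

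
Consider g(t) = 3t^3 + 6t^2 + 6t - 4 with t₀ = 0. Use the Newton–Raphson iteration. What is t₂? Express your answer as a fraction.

g'(t) = 9t^2 + 12t + 6.
g(0) = -4, g'(0) = 6, so t₁ = 0 - (-4)/6 = 2/3.
g(2/3) = 32/9, g'(2/3) = 18, so t₂ = (2/3) - (32/9)/18 = 38/81.

38/81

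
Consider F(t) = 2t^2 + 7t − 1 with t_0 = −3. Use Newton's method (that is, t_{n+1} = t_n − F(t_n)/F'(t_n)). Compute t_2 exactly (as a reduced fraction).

−747/205

F'(t) = 4t + 7.
F(−3) = −4, F'(−3) = −5, so t_1 = (−3) − (−4)/(−5) = −19/5.
F(−19/5) = 32/25, F'(−19/5) = −41/5, so t_2 = (−19/5) − (32/25)/(−41/5) = −747/205.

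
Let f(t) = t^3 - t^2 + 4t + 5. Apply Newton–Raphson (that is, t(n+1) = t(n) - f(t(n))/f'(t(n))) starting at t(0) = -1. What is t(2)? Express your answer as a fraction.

f'(t) = 3t^2 - 2t + 4.
f(-1) = -1, f'(-1) = 9, so t(1) = (-1) - (-1)/9 = -8/9.
f(-8/9) = -35/729, f'(-8/9) = 220/27, so t(2) = (-8/9) - (-35/729)/(220/27) = -1049/1188.

-1049/1188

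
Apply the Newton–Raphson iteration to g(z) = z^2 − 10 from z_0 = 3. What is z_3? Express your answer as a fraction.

g'(z) = 2z.
g(3) = −1, g'(3) = 6, so z_1 = 3 − (−1)/6 = 19/6.
g(19/6) = 1/36, g'(19/6) = 19/3, so z_2 = (19/6) − (1/36)/(19/3) = 721/228.
g(721/228) = 1/51984, g'(721/228) = 721/114, so z_3 = (721/228) − (1/51984)/(721/114) = 1039681/328776.

1039681/328776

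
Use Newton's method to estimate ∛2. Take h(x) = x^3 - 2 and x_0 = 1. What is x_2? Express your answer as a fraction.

91/72

h'(x) = 3x^2.
h(1) = -1, h'(1) = 3, so x_1 = 1 - (-1)/3 = 4/3.
h(4/3) = 10/27, h'(4/3) = 16/3, so x_2 = (4/3) - (10/27)/(16/3) = 91/72.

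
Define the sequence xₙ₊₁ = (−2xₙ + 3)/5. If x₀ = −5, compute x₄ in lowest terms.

181/625

x₁ = (−2·(−5) + 3)/5 = 13/5.
x₂ = (−2·(13/5) + 3)/5 = −11/25.
x₃ = (−2·(−11/25) + 3)/5 = 97/125.
x₄ = (−2·(97/125) + 3)/5 = 181/625.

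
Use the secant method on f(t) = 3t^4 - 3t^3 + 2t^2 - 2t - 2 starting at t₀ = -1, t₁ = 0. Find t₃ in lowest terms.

f(-1) = 8, f(0) = -2. t₂ = 0 - (-2)·(0 - (-1))/((-2) - 8) = -1/5.
f(0) = -2, f(-1/5) = -932/625. t₃ = (-1/5) - (-932/625)·((-1/5) - 0)/((-932/625) - (-2)) = -125/159.

-125/159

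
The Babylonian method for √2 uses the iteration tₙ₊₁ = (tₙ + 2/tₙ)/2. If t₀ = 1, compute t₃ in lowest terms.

t₁ = (1 + 2/1)/2 = 3/2.
t₂ = (3/2 + 2/(3/2))/2 = 17/12.
t₃ = (17/12 + 2/(17/12))/2 = 577/408.

577/408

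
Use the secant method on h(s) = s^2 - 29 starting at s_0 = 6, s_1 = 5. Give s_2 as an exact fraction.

h(6) = 7, h(5) = -4. s_2 = 5 - (-4)·(5 - 6)/((-4) - 7) = 59/11.

59/11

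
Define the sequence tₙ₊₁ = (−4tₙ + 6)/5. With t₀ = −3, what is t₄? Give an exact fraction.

t₁ = (−4·(−3) + 6)/5 = 18/5.
t₂ = (−4·(18/5) + 6)/5 = −42/25.
t₃ = (−4·(−42/25) + 6)/5 = 318/125.
t₄ = (−4·(318/125) + 6)/5 = −522/625.

−522/625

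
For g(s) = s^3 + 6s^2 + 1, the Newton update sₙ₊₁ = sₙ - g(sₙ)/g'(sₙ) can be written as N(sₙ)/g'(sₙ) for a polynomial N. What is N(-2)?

g'(s) = 3s^2 + 12s.
N(s) = s·g'(s) - g(s) = s·(3s^2 + 12s) - (s^3 + 6s^2 + 1) = 2s^3 + 6s^2 - 1.
N(-2) = 7.

7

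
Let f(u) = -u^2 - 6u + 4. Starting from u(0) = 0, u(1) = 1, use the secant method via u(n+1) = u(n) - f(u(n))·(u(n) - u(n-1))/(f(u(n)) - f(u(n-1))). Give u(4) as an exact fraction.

f(0) = 4, f(1) = -3. u(2) = 1 - (-3)·(1 - 0)/((-3) - 4) = 4/7.
f(1) = -3, f(4/7) = 12/49. u(3) = (4/7) - (12/49)·((4/7) - 1)/((12/49) - (-3)) = 32/53.
f(4/7) = 12/49, f(32/53) = 36/2809. u(4) = (32/53) - (36/2809)·((32/53) - (4/7))/((36/2809) - (12/49)) = 806/1331.

806/1331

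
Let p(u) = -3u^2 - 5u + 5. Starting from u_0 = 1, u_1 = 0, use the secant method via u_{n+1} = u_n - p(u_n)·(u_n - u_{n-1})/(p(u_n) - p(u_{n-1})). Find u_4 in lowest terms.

560/797

p(1) = -3, p(0) = 5. u_2 = 0 - 5·(0 - 1)/(5 - (-3)) = 5/8.
p(0) = 5, p(5/8) = 45/64. u_3 = (5/8) - (45/64)·((5/8) - 0)/((45/64) - 5) = 8/11.
p(5/8) = 45/64, p(8/11) = -27/121. u_4 = (8/11) - (-27/121)·((8/11) - (5/8))/((-27/121) - (45/64)) = 560/797.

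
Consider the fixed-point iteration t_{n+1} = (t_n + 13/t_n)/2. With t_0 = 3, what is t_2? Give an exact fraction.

119/33

t_1 = (3 + 13/3)/2 = 11/3.
t_2 = (11/3 + 13/(11/3))/2 = 119/33.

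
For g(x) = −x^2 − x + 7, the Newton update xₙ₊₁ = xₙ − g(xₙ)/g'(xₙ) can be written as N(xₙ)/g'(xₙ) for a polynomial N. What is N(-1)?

g'(x) = −2x − 1.
N(x) = x·g'(x) − g(x) = x·(−2x − 1) − (−x^2 − x + 7) = −x^2 − 7.
N(-1) = −8.

−8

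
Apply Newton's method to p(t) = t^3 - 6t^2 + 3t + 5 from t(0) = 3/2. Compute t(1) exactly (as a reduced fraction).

47/33

p'(t) = 3t^2 - 12t + 3.
p(3/2) = -5/8, p'(3/2) = -33/4, so t(1) = (3/2) - (-5/8)/(-33/4) = 47/33.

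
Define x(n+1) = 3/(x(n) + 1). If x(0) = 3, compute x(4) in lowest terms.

x(1) = 3/(3 + 1) = 3/4.
x(2) = 3/(3/4 + 1) = 12/7.
x(3) = 3/(12/7 + 1) = 21/19.
x(4) = 3/(21/19 + 1) = 57/40.

57/40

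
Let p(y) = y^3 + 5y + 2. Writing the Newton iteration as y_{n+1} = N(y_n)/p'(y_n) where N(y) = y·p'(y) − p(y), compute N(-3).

−56

p'(y) = 3y^2 + 5.
N(y) = y·p'(y) − p(y) = y·(3y^2 + 5) − (y^3 + 5y + 2) = 2y^3 − 2.
N(-3) = −56.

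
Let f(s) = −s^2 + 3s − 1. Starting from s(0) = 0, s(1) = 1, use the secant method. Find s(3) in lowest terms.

1/3

f(0) = −1, f(1) = 1. s(2) = 1 − 1·(1 − 0)/(1 − (−1)) = 1/2.
f(1) = 1, f(1/2) = 1/4. s(3) = (1/2) − (1/4)·((1/2) − 1)/((1/4) − 1) = 1/3.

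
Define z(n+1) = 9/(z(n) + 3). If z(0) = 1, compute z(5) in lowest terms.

54/29

z(1) = 9/(1 + 3) = 9/4.
z(2) = 9/(9/4 + 3) = 12/7.
z(3) = 9/(12/7 + 3) = 21/11.
z(4) = 9/(21/11 + 3) = 11/6.
z(5) = 9/(11/6 + 3) = 54/29.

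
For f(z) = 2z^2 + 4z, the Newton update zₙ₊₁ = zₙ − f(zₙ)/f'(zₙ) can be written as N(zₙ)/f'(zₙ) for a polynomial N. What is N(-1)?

f'(z) = 4z + 4.
N(z) = z·f'(z) − f(z) = z·(4z + 4) − (2z^2 + 4z) = 2z^2.
N(-1) = 2.

2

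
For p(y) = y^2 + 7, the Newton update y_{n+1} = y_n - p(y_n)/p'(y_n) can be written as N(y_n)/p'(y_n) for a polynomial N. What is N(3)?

2

p'(y) = 2y.
N(y) = y·p'(y) - p(y) = y·(2y) - (y^2 + 7) = y^2 - 7.
N(3) = 2.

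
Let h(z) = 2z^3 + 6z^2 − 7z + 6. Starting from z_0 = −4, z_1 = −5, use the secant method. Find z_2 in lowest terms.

−246/61

h(−4) = 2, h(−5) = −59. z_2 = (−5) − (−59)·((−5) − (−4))/((−59) − 2) = −246/61.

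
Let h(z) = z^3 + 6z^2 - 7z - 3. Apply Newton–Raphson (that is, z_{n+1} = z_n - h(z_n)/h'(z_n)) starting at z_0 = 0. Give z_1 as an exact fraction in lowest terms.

h'(z) = 3z^2 + 12z - 7.
h(0) = -3, h'(0) = -7, so z_1 = 0 - (-3)/(-7) = -3/7.

-3/7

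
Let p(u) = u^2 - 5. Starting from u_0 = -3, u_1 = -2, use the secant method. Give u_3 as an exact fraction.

p(-3) = 4, p(-2) = -1. u_2 = (-2) - (-1)·((-2) - (-3))/((-1) - 4) = -11/5.
p(-2) = -1, p(-11/5) = -4/25. u_3 = (-11/5) - (-4/25)·((-11/5) - (-2))/((-4/25) - (-1)) = -47/21.

-47/21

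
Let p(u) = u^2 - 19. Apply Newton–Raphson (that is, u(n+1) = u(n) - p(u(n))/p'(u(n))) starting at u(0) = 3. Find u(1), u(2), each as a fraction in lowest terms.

u(1) = 14/3, u(2) = 367/84

p'(u) = 2u.
p(3) = -10, p'(3) = 6, so u(1) = 3 - (-10)/6 = 14/3.
p(14/3) = 25/9, p'(14/3) = 28/3, so u(2) = (14/3) - (25/9)/(28/3) = 367/84.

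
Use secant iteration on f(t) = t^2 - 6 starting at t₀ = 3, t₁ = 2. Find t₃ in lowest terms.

f(3) = 3, f(2) = -2. t₂ = 2 - (-2)·(2 - 3)/((-2) - 3) = 12/5.
f(2) = -2, f(12/5) = -6/25. t₃ = (12/5) - (-6/25)·((12/5) - 2)/((-6/25) - (-2)) = 27/11.

27/11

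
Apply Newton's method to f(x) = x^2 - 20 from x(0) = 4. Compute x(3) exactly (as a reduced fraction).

f'(x) = 2x.
f(4) = -4, f'(4) = 8, so x(1) = 4 - (-4)/8 = 9/2.
f(9/2) = 1/4, f'(9/2) = 9, so x(2) = (9/2) - (1/4)/9 = 161/36.
f(161/36) = 1/1296, f'(161/36) = 161/18, so x(3) = (161/36) - (1/1296)/(161/18) = 51841/11592.

51841/11592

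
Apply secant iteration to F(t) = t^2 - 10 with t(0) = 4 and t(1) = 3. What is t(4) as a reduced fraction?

3001/949

F(4) = 6, F(3) = -1. t(2) = 3 - (-1)·(3 - 4)/((-1) - 6) = 22/7.
F(3) = -1, F(22/7) = -6/49. t(3) = (22/7) - (-6/49)·((22/7) - 3)/((-6/49) - (-1)) = 136/43.
F(22/7) = -6/49, F(136/43) = 6/1849. t(4) = (136/43) - (6/1849)·((136/43) - (22/7))/((6/1849) - (-6/49)) = 3001/949.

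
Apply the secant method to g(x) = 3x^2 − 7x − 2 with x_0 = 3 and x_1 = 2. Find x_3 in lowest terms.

g(3) = 4, g(2) = −4. x_2 = 2 − (−4)·(2 − 3)/((−4) − 4) = 5/2.
g(2) = −4, g(5/2) = −3/4. x_3 = (5/2) − (−3/4)·((5/2) − 2)/((−3/4) − (−4)) = 34/13.

34/13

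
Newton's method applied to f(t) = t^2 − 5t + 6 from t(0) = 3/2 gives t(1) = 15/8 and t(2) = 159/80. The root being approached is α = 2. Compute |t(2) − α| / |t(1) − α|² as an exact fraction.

4/5

t(1) − α = 15/8 − 2 = −1/8, so |t(1) − α| = 1/8.
t(2) − α = 159/80 − 2 = −1/80, so |t(2) − α| = 1/80.
|t(1) − α|² = 1/64.
Ratio = (1/80) / (1/64) = 4/5.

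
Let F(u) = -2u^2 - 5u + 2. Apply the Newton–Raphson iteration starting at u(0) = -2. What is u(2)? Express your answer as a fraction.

-218/75

F'(u) = -4u - 5.
F(-2) = 4, F'(-2) = 3, so u(1) = (-2) - 4/3 = -10/3.
F(-10/3) = -32/9, F'(-10/3) = 25/3, so u(2) = (-10/3) - (-32/9)/(25/3) = -218/75.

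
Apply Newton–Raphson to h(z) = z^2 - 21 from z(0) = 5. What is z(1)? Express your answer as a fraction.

h'(z) = 2z.
h(5) = 4, h'(5) = 10, so z(1) = 5 - 4/10 = 23/5.

23/5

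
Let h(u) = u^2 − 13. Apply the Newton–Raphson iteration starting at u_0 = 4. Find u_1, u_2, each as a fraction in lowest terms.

u_1 = 29/8, u_2 = 1673/464

h'(u) = 2u.
h(4) = 3, h'(4) = 8, so u_1 = 4 − 3/8 = 29/8.
h(29/8) = 9/64, h'(29/8) = 29/4, so u_2 = (29/8) − (9/64)/(29/4) = 1673/464.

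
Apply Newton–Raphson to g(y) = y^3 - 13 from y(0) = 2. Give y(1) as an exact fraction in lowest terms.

29/12

g'(y) = 3y^2.
g(2) = -5, g'(2) = 12, so y(1) = 2 - (-5)/12 = 29/12.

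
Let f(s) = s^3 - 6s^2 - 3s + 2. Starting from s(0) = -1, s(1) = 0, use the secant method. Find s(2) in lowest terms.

f(-1) = -2, f(0) = 2. s(2) = 0 - 2·(0 - (-1))/(2 - (-2)) = -1/2.

-1/2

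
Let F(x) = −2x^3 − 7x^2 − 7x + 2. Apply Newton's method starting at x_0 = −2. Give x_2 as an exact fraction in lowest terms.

F'(x) = −6x^2 − 14x − 7.
F(−2) = 4, F'(−2) = −3, so x_1 = (−2) − 4/(−3) = −2/3.
F(−2/3) = 112/27, F'(−2/3) = −1/3, so x_2 = (−2/3) − (112/27)/(−1/3) = 106/9.

106/9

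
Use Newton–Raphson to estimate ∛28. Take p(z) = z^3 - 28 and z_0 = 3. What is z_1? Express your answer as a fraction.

p'(z) = 3z^2.
p(3) = -1, p'(3) = 27, so z_1 = 3 - (-1)/27 = 82/27.

82/27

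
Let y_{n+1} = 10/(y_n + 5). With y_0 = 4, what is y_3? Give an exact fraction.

y_1 = 10/(4 + 5) = 10/9.
y_2 = 10/(10/9 + 5) = 18/11.
y_3 = 10/(18/11 + 5) = 110/73.

110/73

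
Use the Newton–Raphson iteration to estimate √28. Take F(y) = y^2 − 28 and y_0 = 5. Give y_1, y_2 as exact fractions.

y_1 = 53/10, y_2 = 5609/1060

F'(y) = 2y.
F(5) = −3, F'(5) = 10, so y_1 = 5 − (−3)/10 = 53/10.
F(53/10) = 9/100, F'(53/10) = 53/5, so y_2 = (53/10) − (9/100)/(53/5) = 5609/1060.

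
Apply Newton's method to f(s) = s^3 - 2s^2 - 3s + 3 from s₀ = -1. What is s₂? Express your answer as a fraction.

-635/422

f'(s) = 3s^2 - 4s - 3.
f(-1) = 3, f'(-1) = 4, so s₁ = (-1) - 3/4 = -7/4.
f(-7/4) = -207/64, f'(-7/4) = 211/16, so s₂ = (-7/4) - (-207/64)/(211/16) = -635/422.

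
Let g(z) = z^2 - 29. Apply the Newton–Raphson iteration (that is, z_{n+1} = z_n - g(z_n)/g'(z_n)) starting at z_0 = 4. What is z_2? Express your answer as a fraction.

g'(z) = 2z.
g(4) = -13, g'(4) = 8, so z_1 = 4 - (-13)/8 = 45/8.
g(45/8) = 169/64, g'(45/8) = 45/4, so z_2 = (45/8) - (169/64)/(45/4) = 3881/720.

3881/720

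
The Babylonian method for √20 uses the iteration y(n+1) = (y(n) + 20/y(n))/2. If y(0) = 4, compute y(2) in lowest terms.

161/36

y(1) = (4 + 20/4)/2 = 9/2.
y(2) = (9/2 + 20/(9/2))/2 = 161/36.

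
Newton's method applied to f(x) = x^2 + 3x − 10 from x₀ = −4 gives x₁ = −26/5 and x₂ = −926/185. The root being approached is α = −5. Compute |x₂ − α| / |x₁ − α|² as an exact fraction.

5/37

x₁ − α = −26/5 − (−5) = −26/5 + 5 = −1/5, so |x₁ − α| = 1/5.
x₂ − α = −926/185 − (−5) = −926/185 + 5 = −1/185, so |x₂ − α| = 1/185.
|x₁ − α|² = 1/25.
Ratio = (1/185) / (1/25) = 5/37.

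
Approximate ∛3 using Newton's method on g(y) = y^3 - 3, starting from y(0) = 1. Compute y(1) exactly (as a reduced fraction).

g'(y) = 3y^2.
g(1) = -2, g'(1) = 3, so y(1) = 1 - (-2)/3 = 5/3.

5/3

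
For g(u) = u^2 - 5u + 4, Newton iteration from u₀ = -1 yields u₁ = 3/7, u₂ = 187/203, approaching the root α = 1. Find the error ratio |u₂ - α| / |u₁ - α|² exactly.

u₁ - α = 3/7 - 1 = -4/7, so |u₁ - α| = 4/7.
u₂ - α = 187/203 - 1 = -16/203, so |u₂ - α| = 16/203.
|u₁ - α|² = 16/49.
Ratio = (16/203) / (16/49) = 7/29.

7/29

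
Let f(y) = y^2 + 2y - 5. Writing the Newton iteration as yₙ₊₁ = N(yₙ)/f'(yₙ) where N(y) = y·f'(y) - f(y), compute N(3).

f'(y) = 2y + 2.
N(y) = y·f'(y) - f(y) = y·(2y + 2) - (y^2 + 2y - 5) = y^2 + 5.
N(3) = 14.

14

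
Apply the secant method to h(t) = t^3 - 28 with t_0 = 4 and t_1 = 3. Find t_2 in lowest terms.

112/37

h(4) = 36, h(3) = -1. t_2 = 3 - (-1)·(3 - 4)/((-1) - 36) = 112/37.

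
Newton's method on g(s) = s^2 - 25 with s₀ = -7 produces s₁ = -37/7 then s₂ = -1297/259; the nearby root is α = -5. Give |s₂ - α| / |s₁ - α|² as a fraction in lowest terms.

7/74

s₁ - α = -37/7 - (-5) = -37/7 + 5 = -2/7, so |s₁ - α| = 2/7.
s₂ - α = -1297/259 - (-5) = -1297/259 + 5 = -2/259, so |s₂ - α| = 2/259.
|s₁ - α|² = 4/49.
Ratio = (2/259) / (4/49) = 7/74.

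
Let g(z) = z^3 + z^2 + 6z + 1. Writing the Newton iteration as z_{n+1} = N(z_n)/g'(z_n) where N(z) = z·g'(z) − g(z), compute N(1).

2

g'(z) = 3z^2 + 2z + 6.
N(z) = z·g'(z) − g(z) = z·(3z^2 + 2z + 6) − (z^3 + z^2 + 6z + 1) = 2z^3 + z^2 − 1.
N(1) = 2.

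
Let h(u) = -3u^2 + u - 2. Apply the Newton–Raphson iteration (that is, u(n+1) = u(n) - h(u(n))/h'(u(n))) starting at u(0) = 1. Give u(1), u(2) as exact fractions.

h'(u) = -6u + 1.
h(1) = -4, h'(1) = -5, so u(1) = 1 - (-4)/(-5) = 1/5.
h(1/5) = -48/25, h'(1/5) = -1/5, so u(2) = (1/5) - (-48/25)/(-1/5) = -47/5.

u(1) = 1/5, u(2) = -47/5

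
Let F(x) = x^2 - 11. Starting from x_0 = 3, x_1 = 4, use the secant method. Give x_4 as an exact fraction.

F(3) = -2, F(4) = 5. x_2 = 4 - 5·(4 - 3)/(5 - (-2)) = 23/7.
F(4) = 5, F(23/7) = -10/49. x_3 = (23/7) - (-10/49)·((23/7) - 4)/((-10/49) - 5) = 169/51.
F(23/7) = -10/49, F(169/51) = -50/2601. x_4 = (169/51) - (-50/2601)·((169/51) - (23/7))/((-50/2601) - (-10/49)) = 3907/1178.

3907/1178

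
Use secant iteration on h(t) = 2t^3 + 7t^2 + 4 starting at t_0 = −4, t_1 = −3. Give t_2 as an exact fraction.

h(−4) = −12, h(−3) = 13. t_2 = (−3) − 13·((−3) − (−4))/(13 − (−12)) = −88/25.

−88/25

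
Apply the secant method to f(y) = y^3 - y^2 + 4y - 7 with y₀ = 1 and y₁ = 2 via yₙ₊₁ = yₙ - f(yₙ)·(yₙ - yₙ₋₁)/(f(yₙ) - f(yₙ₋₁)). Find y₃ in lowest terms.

f(1) = -3, f(2) = 5. y₂ = 2 - 5·(2 - 1)/(5 - (-3)) = 11/8.
f(2) = 5, f(11/8) = -405/512. y₃ = (11/8) - (-405/512)·((11/8) - 2)/((-405/512) - 5) = 866/593.

866/593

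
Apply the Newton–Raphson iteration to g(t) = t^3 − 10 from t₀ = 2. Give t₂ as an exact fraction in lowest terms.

3277/1521

g'(t) = 3t^2.
g(2) = −2, g'(2) = 12, so t₁ = 2 − (−2)/12 = 13/6.
g(13/6) = 37/216, g'(13/6) = 169/12, so t₂ = (13/6) − (37/216)/(169/12) = 3277/1521.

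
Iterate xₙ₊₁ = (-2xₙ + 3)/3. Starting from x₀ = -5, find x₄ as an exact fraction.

x₁ = (-2·(-5) + 3)/3 = 13/3.
x₂ = (-2·(13/3) + 3)/3 = -17/9.
x₃ = (-2·(-17/9) + 3)/3 = 61/27.
x₄ = (-2·(61/27) + 3)/3 = -41/81.

-41/81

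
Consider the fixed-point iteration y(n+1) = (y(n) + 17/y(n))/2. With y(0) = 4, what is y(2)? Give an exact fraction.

2177/528

y(1) = (4 + 17/4)/2 = 33/8.
y(2) = (33/8 + 17/(33/8))/2 = 2177/528.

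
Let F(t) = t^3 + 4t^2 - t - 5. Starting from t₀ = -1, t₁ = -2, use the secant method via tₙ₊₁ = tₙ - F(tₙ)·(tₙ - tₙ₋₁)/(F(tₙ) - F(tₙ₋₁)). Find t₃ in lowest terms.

F(-1) = -1, F(-2) = 5. t₂ = (-2) - 5·((-2) - (-1))/(5 - (-1)) = -7/6.
F(-2) = 5, F(-7/6) = 5/216. t₃ = (-7/6) - (5/216)·((-7/6) - (-2))/((5/216) - 5) = -50/43.

-50/43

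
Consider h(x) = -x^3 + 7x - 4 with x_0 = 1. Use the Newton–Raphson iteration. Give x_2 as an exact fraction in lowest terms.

h'(x) = -3x^2 + 7.
h(1) = 2, h'(1) = 4, so x_1 = 1 - 2/4 = 1/2.
h(1/2) = -5/8, h'(1/2) = 25/4, so x_2 = (1/2) - (-5/8)/(25/4) = 3/5.

3/5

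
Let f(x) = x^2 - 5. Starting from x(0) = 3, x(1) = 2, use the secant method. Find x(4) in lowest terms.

521/233

f(3) = 4, f(2) = -1. x(2) = 2 - (-1)·(2 - 3)/((-1) - 4) = 11/5.
f(2) = -1, f(11/5) = -4/25. x(3) = (11/5) - (-4/25)·((11/5) - 2)/((-4/25) - (-1)) = 47/21.
f(11/5) = -4/25, f(47/21) = 4/441. x(4) = (47/21) - (4/441)·((47/21) - (11/5))/((4/441) - (-4/25)) = 521/233.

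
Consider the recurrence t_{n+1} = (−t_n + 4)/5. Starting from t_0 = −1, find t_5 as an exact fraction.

t_1 = (−(−1) + 4)/5 = 1.
t_2 = (−1 + 4)/5 = 3/5.
t_3 = (−(3/5) + 4)/5 = 17/25.
t_4 = (−(17/25) + 4)/5 = 83/125.
t_5 = (−(83/125) + 4)/5 = 417/625.

417/625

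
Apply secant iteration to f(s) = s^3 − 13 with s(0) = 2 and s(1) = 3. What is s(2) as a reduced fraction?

f(2) = −5, f(3) = 14. s(2) = 3 − 14·(3 − 2)/(14 − (−5)) = 43/19.

43/19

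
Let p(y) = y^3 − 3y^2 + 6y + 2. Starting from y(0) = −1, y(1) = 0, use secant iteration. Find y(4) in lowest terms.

p(−1) = −8, p(0) = 2. y(2) = 0 − 2·(0 − (−1))/(2 − (−8)) = −1/5.
p(0) = 2, p(−1/5) = 84/125. y(3) = (−1/5) − (84/125)·((−1/5) − 0)/((84/125) − 2) = −25/83.
p(−1/5) = 84/125, p(−25/83) = −61026/571787. y(4) = (−25/83) − (−61026/571787)·((−25/83) − (−1/5))/((−61026/571787) − (84/125)) = −126925/441733.

−126925/441733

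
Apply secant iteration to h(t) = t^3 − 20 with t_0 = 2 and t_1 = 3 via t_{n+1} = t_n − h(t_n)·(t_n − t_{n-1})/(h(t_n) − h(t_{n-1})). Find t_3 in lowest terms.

23270/8599

h(2) = −12, h(3) = 7. t_2 = 3 − 7·(3 − 2)/(7 − (−12)) = 50/19.
h(3) = 7, h(50/19) = −12180/6859. t_3 = (50/19) − (−12180/6859)·((50/19) − 3)/((−12180/6859) − 7) = 23270/8599.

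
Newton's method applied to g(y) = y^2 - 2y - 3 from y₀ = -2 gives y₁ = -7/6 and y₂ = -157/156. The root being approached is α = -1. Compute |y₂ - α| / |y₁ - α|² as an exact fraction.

3/13

y₁ - α = -7/6 - (-1) = -7/6 + 1 = -1/6, so |y₁ - α| = 1/6.
y₂ - α = -157/156 - (-1) = -157/156 + 1 = -1/156, so |y₂ - α| = 1/156.
|y₁ - α|² = 1/36.
Ratio = (1/156) / (1/36) = 3/13.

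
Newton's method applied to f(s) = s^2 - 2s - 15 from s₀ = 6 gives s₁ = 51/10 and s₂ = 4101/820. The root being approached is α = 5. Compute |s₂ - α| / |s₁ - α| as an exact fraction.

1/82

s₁ - α = 51/10 - 5 = 1/10, so |s₁ - α| = 1/10.
s₂ - α = 4101/820 - 5 = 1/820, so |s₂ - α| = 1/820.
Ratio = (1/820) / (1/10) = 1/82.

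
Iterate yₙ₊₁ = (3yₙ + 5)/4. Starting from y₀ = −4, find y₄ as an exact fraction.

y₁ = (3·(−4) + 5)/4 = −7/4.
y₂ = (3·(−7/4) + 5)/4 = −1/16.
y₃ = (3·(−1/16) + 5)/4 = 77/64.
y₄ = (3·(77/64) + 5)/4 = 551/256.

551/256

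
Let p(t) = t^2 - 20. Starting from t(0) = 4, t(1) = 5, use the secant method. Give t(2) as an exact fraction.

40/9

p(4) = -4, p(5) = 5. t(2) = 5 - 5·(5 - 4)/(5 - (-4)) = 40/9.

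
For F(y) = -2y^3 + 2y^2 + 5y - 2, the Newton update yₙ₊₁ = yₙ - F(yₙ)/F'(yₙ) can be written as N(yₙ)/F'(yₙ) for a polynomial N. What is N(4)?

F'(y) = -6y^2 + 4y + 5.
N(y) = y·F'(y) - F(y) = y·(-6y^2 + 4y + 5) - (-2y^3 + 2y^2 + 5y - 2) = -4y^3 + 2y^2 + 2.
N(4) = -222.

-222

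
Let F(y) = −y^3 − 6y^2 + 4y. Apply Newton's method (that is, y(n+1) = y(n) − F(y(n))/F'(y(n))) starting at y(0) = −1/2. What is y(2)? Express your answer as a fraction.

F'(y) = −3y^2 − 12y + 4.
F(−1/2) = −27/8, F'(−1/2) = 37/4, so y(1) = (−1/2) − (−27/8)/(37/4) = −5/37.
F(−5/37) = −32805/50653, F'(−5/37) = 7621/1369, so y(2) = (−5/37) − (−32805/50653)/(7621/1369) = −5300/281977.

−5300/281977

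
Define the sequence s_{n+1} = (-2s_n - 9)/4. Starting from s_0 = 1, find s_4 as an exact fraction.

s_1 = (-2·1 - 9)/4 = -11/4.
s_2 = (-2·(-11/4) - 9)/4 = -7/8.
s_3 = (-2·(-7/8) - 9)/4 = -29/16.
s_4 = (-2·(-29/16) - 9)/4 = -43/32.

-43/32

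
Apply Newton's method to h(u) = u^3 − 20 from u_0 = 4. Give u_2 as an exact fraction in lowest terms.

67933/24642

h'(u) = 3u^2.
h(4) = 44, h'(4) = 48, so u_1 = 4 − 44/48 = 37/12.
h(37/12) = 16093/1728, h'(37/12) = 1369/48, so u_2 = (37/12) − (16093/1728)/(1369/48) = 67933/24642.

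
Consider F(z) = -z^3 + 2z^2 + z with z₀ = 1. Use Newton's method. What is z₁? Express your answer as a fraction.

0

F'(z) = -3z^2 + 4z + 1.
F(1) = 2, F'(1) = 2, so z₁ = 1 - 2/2 = 0.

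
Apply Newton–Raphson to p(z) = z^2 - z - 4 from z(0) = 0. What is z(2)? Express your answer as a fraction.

p'(z) = 2z - 1.
p(0) = -4, p'(0) = -1, so z(1) = 0 - (-4)/(-1) = -4.
p(-4) = 16, p'(-4) = -9, so z(2) = (-4) - 16/(-9) = -20/9.

-20/9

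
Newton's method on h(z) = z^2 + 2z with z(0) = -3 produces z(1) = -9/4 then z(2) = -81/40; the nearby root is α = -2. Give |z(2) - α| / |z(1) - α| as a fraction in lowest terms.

1/10

z(1) - α = -9/4 - (-2) = -9/4 + 2 = -1/4, so |z(1) - α| = 1/4.
z(2) - α = -81/40 - (-2) = -81/40 + 2 = -1/40, so |z(2) - α| = 1/40.
Ratio = (1/40) / (1/4) = 1/10.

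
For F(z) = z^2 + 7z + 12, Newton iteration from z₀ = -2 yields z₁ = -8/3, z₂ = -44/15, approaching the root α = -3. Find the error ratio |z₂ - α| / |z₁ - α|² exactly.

z₁ - α = -8/3 - (-3) = -8/3 + 3 = 1/3, so |z₁ - α| = 1/3.
z₂ - α = -44/15 - (-3) = -44/15 + 3 = 1/15, so |z₂ - α| = 1/15.
|z₁ - α|² = 1/9.
Ratio = (1/15) / (1/9) = 3/5.

3/5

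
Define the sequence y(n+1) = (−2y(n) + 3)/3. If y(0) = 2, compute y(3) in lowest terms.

5/27

y(1) = (−2·2 + 3)/3 = −1/3.
y(2) = (−2·(−1/3) + 3)/3 = 11/9.
y(3) = (−2·(11/9) + 3)/3 = 5/27.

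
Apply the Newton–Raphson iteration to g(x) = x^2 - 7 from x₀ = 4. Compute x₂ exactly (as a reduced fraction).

977/368

g'(x) = 2x.
g(4) = 9, g'(4) = 8, so x₁ = 4 - 9/8 = 23/8.
g(23/8) = 81/64, g'(23/8) = 23/4, so x₂ = (23/8) - (81/64)/(23/4) = 977/368.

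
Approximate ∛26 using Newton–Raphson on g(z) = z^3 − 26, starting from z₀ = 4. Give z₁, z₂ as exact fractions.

z₁ = 77/24, z₂ = 636245/213444

g'(z) = 3z^2.
g(4) = 38, g'(4) = 48, so z₁ = 4 − 38/48 = 77/24.
g(77/24) = 97109/13824, g'(77/24) = 5929/192, so z₂ = (77/24) − (97109/13824)/(5929/192) = 636245/213444.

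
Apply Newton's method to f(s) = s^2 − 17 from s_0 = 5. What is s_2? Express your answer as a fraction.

f'(s) = 2s.
f(5) = 8, f'(5) = 10, so s_1 = 5 − 8/10 = 21/5.
f(21/5) = 16/25, f'(21/5) = 42/5, so s_2 = (21/5) − (16/25)/(42/5) = 433/105.

433/105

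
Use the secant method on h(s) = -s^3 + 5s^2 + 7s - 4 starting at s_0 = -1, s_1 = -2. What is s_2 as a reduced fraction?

-4/3

h(-1) = -5, h(-2) = 10. s_2 = (-2) - 10·((-2) - (-1))/(10 - (-5)) = -4/3.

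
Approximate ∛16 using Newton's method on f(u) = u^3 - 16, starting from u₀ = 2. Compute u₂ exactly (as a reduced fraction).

f'(u) = 3u^2.
f(2) = -8, f'(2) = 12, so u₁ = 2 - (-8)/12 = 8/3.
f(8/3) = 80/27, f'(8/3) = 64/3, so u₂ = (8/3) - (80/27)/(64/3) = 91/36.

91/36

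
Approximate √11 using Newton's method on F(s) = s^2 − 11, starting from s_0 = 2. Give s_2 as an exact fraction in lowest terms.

401/120

F'(s) = 2s.
F(2) = −7, F'(2) = 4, so s_1 = 2 − (−7)/4 = 15/4.
F(15/4) = 49/16, F'(15/4) = 15/2, so s_2 = (15/4) − (49/16)/(15/2) = 401/120.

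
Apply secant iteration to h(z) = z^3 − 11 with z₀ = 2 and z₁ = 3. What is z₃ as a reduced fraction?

16025/7267

h(2) = −3, h(3) = 16. z₂ = 3 − 16·(3 − 2)/(16 − (−3)) = 41/19.
h(3) = 16, h(41/19) = −6528/6859. z₃ = (41/19) − (−6528/6859)·((41/19) − 3)/((−6528/6859) − 16) = 16025/7267.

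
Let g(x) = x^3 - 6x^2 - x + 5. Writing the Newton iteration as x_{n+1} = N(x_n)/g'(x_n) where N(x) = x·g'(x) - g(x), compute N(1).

-9

g'(x) = 3x^2 - 12x - 1.
N(x) = x·g'(x) - g(x) = x·(3x^2 - 12x - 1) - (x^3 - 6x^2 - x + 5) = 2x^3 - 6x^2 - 5.
N(1) = -9.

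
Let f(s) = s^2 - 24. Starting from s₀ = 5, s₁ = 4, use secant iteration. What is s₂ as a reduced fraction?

f(5) = 1, f(4) = -8. s₂ = 4 - (-8)·(4 - 5)/((-8) - 1) = 44/9.

44/9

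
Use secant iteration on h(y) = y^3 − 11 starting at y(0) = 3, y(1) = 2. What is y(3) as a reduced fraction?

h(3) = 16, h(2) = −3. y(2) = 2 − (−3)·(2 − 3)/((−3) − 16) = 41/19.
h(2) = −3, h(41/19) = −6528/6859. y(3) = (41/19) − (−6528/6859)·((41/19) − 2)/((−6528/6859) − (−3)) = 3483/1561.

3483/1561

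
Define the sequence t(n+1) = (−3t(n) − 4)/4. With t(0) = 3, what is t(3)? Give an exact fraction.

t(1) = (−3·3 − 4)/4 = −13/4.
t(2) = (−3·(−13/4) − 4)/4 = 23/16.
t(3) = (−3·(23/16) − 4)/4 = −133/64.

−133/64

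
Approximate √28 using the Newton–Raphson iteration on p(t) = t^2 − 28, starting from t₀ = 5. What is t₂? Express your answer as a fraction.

p'(t) = 2t.
p(5) = −3, p'(5) = 10, so t₁ = 5 − (−3)/10 = 53/10.
p(53/10) = 9/100, p'(53/10) = 53/5, so t₂ = (53/10) − (9/100)/(53/5) = 5609/1060.

5609/1060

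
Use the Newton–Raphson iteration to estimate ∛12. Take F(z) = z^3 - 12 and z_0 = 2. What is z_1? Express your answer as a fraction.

F'(z) = 3z^2.
F(2) = -4, F'(2) = 12, so z_1 = 2 - (-4)/12 = 7/3.

7/3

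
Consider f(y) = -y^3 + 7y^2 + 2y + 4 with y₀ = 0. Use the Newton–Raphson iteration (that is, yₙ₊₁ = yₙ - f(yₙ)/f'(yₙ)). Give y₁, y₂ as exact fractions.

y₁ = -2, y₂ = -20/19

f'(y) = -3y^2 + 14y + 2.
f(0) = 4, f'(0) = 2, so y₁ = 0 - 4/2 = -2.
f(-2) = 36, f'(-2) = -38, so y₂ = (-2) - 36/(-38) = -20/19.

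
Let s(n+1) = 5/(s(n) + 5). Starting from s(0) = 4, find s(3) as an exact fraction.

50/59

s(1) = 5/(4 + 5) = 5/9.
s(2) = 5/(5/9 + 5) = 9/10.
s(3) = 5/(9/10 + 5) = 50/59.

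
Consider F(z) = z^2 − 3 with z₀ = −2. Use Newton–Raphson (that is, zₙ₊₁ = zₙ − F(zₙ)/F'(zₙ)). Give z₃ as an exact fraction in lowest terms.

F'(z) = 2z.
F(−2) = 1, F'(−2) = −4, so z₁ = (−2) − 1/(−4) = −7/4.
F(−7/4) = 1/16, F'(−7/4) = −7/2, so z₂ = (−7/4) − (1/16)/(−7/2) = −97/56.
F(−97/56) = 1/3136, F'(−97/56) = −97/28, so z₃ = (−97/56) − (1/3136)/(−97/28) = −18817/10864.

−18817/10864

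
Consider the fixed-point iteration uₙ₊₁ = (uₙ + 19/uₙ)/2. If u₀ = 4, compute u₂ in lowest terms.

u₁ = (4 + 19/4)/2 = 35/8.
u₂ = (35/8 + 19/(35/8))/2 = 2441/560.

2441/560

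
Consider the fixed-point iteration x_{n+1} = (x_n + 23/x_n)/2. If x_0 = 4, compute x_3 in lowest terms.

x_1 = (4 + 23/4)/2 = 39/8.
x_2 = (39/8 + 23/(39/8))/2 = 2993/624.
x_3 = (2993/624 + 23/(2993/624))/2 = 17913697/3735264.

17913697/3735264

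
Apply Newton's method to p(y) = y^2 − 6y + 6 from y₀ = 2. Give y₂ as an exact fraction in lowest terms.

p'(y) = 2y − 6.
p(2) = −2, p'(2) = −2, so y₁ = 2 − (−2)/(−2) = 1.
p(1) = 1, p'(1) = −4, so y₂ = 1 − 1/(−4) = 5/4.

5/4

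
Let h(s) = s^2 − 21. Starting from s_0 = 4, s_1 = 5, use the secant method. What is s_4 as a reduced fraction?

4051/884

h(4) = −5, h(5) = 4. s_2 = 5 − 4·(5 − 4)/(4 − (−5)) = 41/9.
h(5) = 4, h(41/9) = −20/81. s_3 = (41/9) − (−20/81)·((41/9) − 5)/((−20/81) − 4) = 197/43.
h(41/9) = −20/81, h(197/43) = −20/1849. s_4 = (197/43) − (−20/1849)·((197/43) − (41/9))/((−20/1849) − (−20/81)) = 4051/884.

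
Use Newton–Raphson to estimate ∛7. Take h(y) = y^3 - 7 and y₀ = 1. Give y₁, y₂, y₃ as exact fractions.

h'(y) = 3y^2.
h(1) = -6, h'(1) = 3, so y₁ = 1 - (-6)/3 = 3.
h(3) = 20, h'(3) = 27, so y₂ = 3 - 20/27 = 61/27.
h(61/27) = 89200/19683, h'(61/27) = 3721/243, so y₃ = (61/27) - (89200/19683)/(3721/243) = 591743/301401.

y₁ = 3, y₂ = 61/27, y₃ = 591743/301401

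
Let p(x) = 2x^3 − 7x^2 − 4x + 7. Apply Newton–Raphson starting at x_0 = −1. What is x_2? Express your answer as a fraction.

p'(x) = 6x^2 − 14x − 4.
p(−1) = 2, p'(−1) = 16, so x_1 = (−1) − 2/16 = −9/8.
p(−9/8) = −53/256, p'(−9/8) = 619/32, so x_2 = (−9/8) − (−53/256)/(619/32) = −2759/2476.

−2759/2476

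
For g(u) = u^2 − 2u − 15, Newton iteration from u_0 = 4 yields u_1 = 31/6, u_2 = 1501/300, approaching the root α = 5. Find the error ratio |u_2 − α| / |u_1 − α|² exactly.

3/25

u_1 − α = 31/6 − 5 = 1/6, so |u_1 − α| = 1/6.
u_2 − α = 1501/300 − 5 = 1/300, so |u_2 − α| = 1/300.
|u_1 − α|² = 1/36.
Ratio = (1/300) / (1/36) = 3/25.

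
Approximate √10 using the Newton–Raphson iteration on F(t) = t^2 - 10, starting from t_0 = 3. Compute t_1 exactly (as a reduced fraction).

19/6

F'(t) = 2t.
F(3) = -1, F'(3) = 6, so t_1 = 3 - (-1)/6 = 19/6.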